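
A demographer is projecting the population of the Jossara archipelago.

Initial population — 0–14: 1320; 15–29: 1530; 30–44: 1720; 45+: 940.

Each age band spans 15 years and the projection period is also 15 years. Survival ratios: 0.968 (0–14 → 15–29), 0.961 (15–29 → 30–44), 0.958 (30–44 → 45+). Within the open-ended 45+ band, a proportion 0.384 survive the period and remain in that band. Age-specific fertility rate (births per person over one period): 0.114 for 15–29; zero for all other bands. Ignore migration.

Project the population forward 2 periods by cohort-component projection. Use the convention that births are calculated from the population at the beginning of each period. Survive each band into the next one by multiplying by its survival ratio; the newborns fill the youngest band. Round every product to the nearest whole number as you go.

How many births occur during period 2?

(Bands numbered youngest = 1 to oldest = 4.)
Period 1.
Births: 1530 × 0.114 = 174
Band 2: 1320 × 0.968 = 1278
Band 3: 1530 × 0.961 = 1470
Band 4: 1720 × 0.958 + 940 × 0.384 = 1648 + 361 = 2009
End of period: [174, 1278, 1470, 2009]
Period 2.
Births: 1278 × 0.114 = 146
Band 2: 174 × 0.968 = 168
Band 3: 1278 × 0.961 = 1228
Band 4: 1470 × 0.958 + 2009 × 0.384 = 1408 + 771 = 2179
End of period: [146, 168, 1228, 2179]

146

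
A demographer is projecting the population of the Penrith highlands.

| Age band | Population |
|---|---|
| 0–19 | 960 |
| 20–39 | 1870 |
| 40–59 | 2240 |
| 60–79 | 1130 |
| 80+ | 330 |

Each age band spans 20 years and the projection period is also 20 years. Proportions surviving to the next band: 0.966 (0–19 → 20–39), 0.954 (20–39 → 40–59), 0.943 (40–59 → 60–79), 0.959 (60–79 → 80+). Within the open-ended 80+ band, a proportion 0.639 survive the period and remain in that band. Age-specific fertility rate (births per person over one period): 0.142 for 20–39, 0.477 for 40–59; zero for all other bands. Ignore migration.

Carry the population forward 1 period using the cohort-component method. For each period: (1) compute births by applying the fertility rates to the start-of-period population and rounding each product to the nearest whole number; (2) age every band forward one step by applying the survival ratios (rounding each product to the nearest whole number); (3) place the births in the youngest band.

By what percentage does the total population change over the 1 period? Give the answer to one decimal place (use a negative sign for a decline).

14.1

Let band 1 be 0–19 through band 5 = 80+.
— Period 1 —
Births: 1870 × 0.142 = 266, 2240 × 0.477 = 1068 → total 1334
Band 2: 960 × 0.966 = 927
Band 3: 1870 × 0.954 = 1784
Band 4: 2240 × 0.943 = 2112
Band 5: 1130 × 0.959 + 330 × 0.639 = 1084 + 211 = 1295
Population now: 0–19=1334, 20–39=927, 40–59=1784, 60–79=2112, 80+=1295
Total: 6530 → 7452; change = 922; percentage change = 14.1%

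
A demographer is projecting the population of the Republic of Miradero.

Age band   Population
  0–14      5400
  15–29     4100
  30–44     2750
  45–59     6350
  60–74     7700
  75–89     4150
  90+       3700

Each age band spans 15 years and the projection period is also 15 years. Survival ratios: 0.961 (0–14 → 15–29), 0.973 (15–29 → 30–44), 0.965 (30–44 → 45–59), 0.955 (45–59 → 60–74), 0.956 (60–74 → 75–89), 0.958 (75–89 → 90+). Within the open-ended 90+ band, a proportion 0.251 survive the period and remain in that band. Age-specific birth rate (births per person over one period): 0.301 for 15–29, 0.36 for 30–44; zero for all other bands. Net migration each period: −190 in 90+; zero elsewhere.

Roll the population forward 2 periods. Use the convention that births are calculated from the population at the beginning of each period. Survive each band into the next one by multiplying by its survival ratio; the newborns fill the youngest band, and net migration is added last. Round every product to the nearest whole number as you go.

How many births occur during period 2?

Let group 1 be 0–14 through group 7 = 90+.
Period 1.
Births: 4100 × 0.301 = 1234 ; 2750 × 0.36 = 990 → 2224
Group 2: 5400 × 0.961 = 5189
Group 3: 4100 × 0.973 = 3989
Group 4: 2750 × 0.965 = 2654
Group 5: 6350 × 0.955 = 6064
Group 6: 7700 × 0.956 = 7361
Group 7: 4150 × 0.958 + 3700 × 0.251 = 3976 + 929 = 4905
Net migration: Group 7 − 190 → 4715
Population now: 0–14=2224, 15–29=5189, 30–44=3989, 45–59=2654, 60–74=6064, 75–89=7361, 90+=4715
Period 2.
Births: 5189 × 0.301 = 1562 ; 3989 × 0.36 = 1436 → 2998
Group 2: 2224 × 0.961 = 2137
Group 3: 5189 × 0.973 = 5049
Group 4: 3989 × 0.965 = 3849
Group 5: 2654 × 0.955 = 2535
Group 6: 6064 × 0.956 = 5797
Group 7: 7361 × 0.958 + 4715 × 0.251 = 7052 + 1183 = 8235
Net migration: Group 7 − 190 → 8045
Population now: 0–14=2998, 15–29=2137, 30–44=5049, 45–59=3849, 60–74=2535, 75–89=5797, 90+=8045

2998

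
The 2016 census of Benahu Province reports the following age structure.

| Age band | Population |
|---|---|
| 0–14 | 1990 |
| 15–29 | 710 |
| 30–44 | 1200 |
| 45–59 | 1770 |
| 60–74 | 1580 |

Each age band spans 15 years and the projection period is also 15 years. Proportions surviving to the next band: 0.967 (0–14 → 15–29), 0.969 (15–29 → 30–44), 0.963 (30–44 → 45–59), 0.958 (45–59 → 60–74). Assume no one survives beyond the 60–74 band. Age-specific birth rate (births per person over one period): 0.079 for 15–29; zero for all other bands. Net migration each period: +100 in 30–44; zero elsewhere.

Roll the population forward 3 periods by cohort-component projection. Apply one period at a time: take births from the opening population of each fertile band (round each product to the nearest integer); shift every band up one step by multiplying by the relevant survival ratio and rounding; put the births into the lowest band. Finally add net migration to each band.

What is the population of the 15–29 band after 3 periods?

Period 1.
Births: 710 × 0.079 = 56
15–29: 1990 × 0.967 = 1924
30–44: 710 × 0.969 = 688
45–59: 1200 × 0.963 = 1156
60–74: 1770 × 0.958 = 1696
Net migration: 30–44 + 100 → 788
Population now: 0–14=56, 15–29=1924, 30–44=788, 45–59=1156, 60–74=1696
Period 2.
Births: 1924 × 0.079 = 152
15–29: 56 × 0.967 = 54
30–44: 1924 × 0.969 = 1864
45–59: 788 × 0.963 = 759
60–74: 1156 × 0.958 = 1107
Net migration: 30–44 + 100 → 1964
Population now: 0–14=152, 15–29=54, 30–44=1964, 45–59=759, 60–74=1107
Period 3.
Births: 54 × 0.079 = 4
15–29: 152 × 0.967 = 147
30–44: 54 × 0.969 = 52
45–59: 1964 × 0.963 = 1891
60–74: 759 × 0.958 = 727
Net migration: 30–44 + 100 → 152
Population now: 0–14=4, 15–29=147, 30–44=152, 45–59=1891, 60–74=727

147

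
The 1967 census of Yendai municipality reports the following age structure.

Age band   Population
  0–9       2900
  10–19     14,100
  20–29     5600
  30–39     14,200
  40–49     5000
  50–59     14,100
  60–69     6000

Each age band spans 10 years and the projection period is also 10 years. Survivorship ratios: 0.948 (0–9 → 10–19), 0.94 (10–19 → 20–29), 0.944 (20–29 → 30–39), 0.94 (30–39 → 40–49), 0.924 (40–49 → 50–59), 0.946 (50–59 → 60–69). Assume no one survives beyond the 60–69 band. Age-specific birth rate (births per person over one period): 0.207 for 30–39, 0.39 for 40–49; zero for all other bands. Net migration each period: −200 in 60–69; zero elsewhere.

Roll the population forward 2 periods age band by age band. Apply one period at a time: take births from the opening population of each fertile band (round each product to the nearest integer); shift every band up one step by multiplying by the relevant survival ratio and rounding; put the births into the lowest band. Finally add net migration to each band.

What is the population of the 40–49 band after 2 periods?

4969

Call the bands 1 to 7, youngest first.
Period 1:
Births: 14200 × 0.207 = 2939, 5000 × 0.39 = 1950 → 4889
Band 2: 2900 × 0.948 = 2749
Band 3: 14100 × 0.94 = 13254
Band 4: 5600 × 0.944 = 5286
Band 5: 14200 × 0.94 = 13348
Band 6: 5000 × 0.924 = 4620
Band 7: 14100 × 0.946 = 13339
Net migration: Band 7 − 200 → 13139
End of period: [4889, 2749, 13254, 5286, 13348, 4620, 13139]
Period 2:
Births: 5286 × 0.207 = 1094, 13348 × 0.39 = 5206 → 6300
Band 2: 4889 × 0.948 = 4635
Band 3: 2749 × 0.94 = 2584
Band 4: 13254 × 0.944 = 12512
Band 5: 5286 × 0.94 = 4969
Band 6: 13348 × 0.924 = 12334
Band 7: 4620 × 0.946 = 4371
Net migration: Band 7 − 200 → 4171
End of period: [6300, 4635, 2584, 12512, 4969, 12334, 4171]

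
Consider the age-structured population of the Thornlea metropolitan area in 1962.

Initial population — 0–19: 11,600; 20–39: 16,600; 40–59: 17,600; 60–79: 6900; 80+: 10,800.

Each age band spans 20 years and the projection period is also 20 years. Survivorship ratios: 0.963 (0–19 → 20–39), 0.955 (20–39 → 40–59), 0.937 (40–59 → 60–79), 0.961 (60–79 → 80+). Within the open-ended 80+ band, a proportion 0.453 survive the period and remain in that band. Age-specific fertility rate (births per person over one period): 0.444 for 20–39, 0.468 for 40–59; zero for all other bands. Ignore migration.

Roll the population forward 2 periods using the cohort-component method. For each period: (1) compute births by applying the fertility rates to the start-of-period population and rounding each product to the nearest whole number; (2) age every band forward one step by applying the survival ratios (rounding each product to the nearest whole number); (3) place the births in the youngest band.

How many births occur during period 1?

15607

[period 1]
Births: 16600 * 0.444 = 7370  |  17600 * 0.468 = 8237 — total 15607
20–39: 11600 * 0.963 = 11171
40–59: 16600 * 0.955 = 15853
60–79: 17600 * 0.937 = 16491
80+: 6900 * 0.961 + 10800 * 0.453 = 6631 + 4892 = 11523
Population now: 0–19=15607, 20–39=11171, 40–59=15853, 60–79=16491, 80+=11523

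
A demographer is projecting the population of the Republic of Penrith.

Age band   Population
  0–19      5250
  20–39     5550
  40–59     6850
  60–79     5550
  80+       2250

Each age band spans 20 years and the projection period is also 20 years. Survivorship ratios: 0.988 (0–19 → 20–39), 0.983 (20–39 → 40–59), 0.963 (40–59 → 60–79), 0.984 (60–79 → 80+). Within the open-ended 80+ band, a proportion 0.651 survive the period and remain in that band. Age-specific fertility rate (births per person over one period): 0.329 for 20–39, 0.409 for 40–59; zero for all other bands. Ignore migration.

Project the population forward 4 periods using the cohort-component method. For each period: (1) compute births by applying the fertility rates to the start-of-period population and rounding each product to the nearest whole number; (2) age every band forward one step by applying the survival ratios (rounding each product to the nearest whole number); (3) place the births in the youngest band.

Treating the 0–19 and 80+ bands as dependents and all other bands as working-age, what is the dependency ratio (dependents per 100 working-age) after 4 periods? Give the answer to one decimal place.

Let band 1 be 0–19 through band 5 = 80+.
[period 1]
Births: 5550 × 0.329 = 1826 ; 6850 × 0.409 = 2802 → total 4628
Band 2: 5250 × 0.988 = 5187
Band 3: 5550 × 0.983 = 5456
Band 4: 6850 × 0.963 = 6597
Band 5: 5550 × 0.984 + 2250 × 0.651 = 5461 + 1465 = 6926
→ [4628, 5187, 5456, 6597, 6926]
[period 2]
Births: 5187 × 0.329 = 1707 ; 5456 × 0.409 = 2232 → total 3939
Band 2: 4628 × 0.988 = 4572
Band 3: 5187 × 0.983 = 5099
Band 4: 5456 × 0.963 = 5254
Band 5: 6597 × 0.984 + 6926 × 0.651 = 6491 + 4509 = 11000
→ [3939, 4572, 5099, 5254, 11000]
[period 3]
Births: 4572 × 0.329 = 1504 ; 5099 × 0.409 = 2085 → total 3589
Band 2: 3939 × 0.988 = 3892
Band 3: 4572 × 0.983 = 4494
Band 4: 5099 × 0.963 = 4910
Band 5: 5254 × 0.984 + 11000 × 0.651 = 5170 + 7161 = 12331
→ [3589, 3892, 4494, 4910, 12331]
[period 4]
Births: 3892 × 0.329 = 1280 ; 4494 × 0.409 = 1838 → total 3118
Band 2: 3589 × 0.988 = 3546
Band 3: 3892 × 0.983 = 3826
Band 4: 4494 × 0.963 = 4328
Band 5: 4910 × 0.984 + 12331 × 0.651 = 4831 + 8027 = 12858
→ [3118, 3546, 3826, 4328, 12858]
Dependents (band 0–19 + band 80+) = 3118 + 12858 = 15976; working-age = 11700; ratio = 15976/11700 × 100 = 136.5

136.5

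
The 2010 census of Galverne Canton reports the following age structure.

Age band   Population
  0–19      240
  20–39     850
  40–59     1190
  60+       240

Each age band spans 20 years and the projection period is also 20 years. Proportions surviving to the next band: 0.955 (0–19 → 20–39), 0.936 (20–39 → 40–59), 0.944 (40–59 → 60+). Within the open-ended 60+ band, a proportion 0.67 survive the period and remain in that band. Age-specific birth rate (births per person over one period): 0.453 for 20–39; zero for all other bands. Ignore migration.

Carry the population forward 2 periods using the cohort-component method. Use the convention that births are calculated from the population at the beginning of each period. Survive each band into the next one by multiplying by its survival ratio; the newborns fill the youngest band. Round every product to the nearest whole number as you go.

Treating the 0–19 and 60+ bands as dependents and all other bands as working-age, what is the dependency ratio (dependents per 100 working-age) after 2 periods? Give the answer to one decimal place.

294.7

Numbering the bands 1..4 from youngest to oldest:
— Period 1 —
Births: 850 * 0.453 = 385
Band 2: 240 * 0.955 = 229
Band 3: 850 * 0.936 = 796
Band 4: 1190 * 0.944 + 240 * 0.67 = 1123 + 161 = 1284
Population now: 0–19=385, 20–39=229, 40–59=796, 60+=1284
— Period 2 —
Births: 229 * 0.453 = 104
Band 2: 385 * 0.955 = 368
Band 3: 229 * 0.936 = 214
Band 4: 796 * 0.944 + 1284 * 0.67 = 751 + 860 = 1611
Population now: 0–19=104, 20–39=368, 40–59=214, 60+=1611
Dependents (band 0–19 + band 60+) = 104 + 1611 = 1715; working-age = 582; ratio = 1715/582 × 100 = 294.7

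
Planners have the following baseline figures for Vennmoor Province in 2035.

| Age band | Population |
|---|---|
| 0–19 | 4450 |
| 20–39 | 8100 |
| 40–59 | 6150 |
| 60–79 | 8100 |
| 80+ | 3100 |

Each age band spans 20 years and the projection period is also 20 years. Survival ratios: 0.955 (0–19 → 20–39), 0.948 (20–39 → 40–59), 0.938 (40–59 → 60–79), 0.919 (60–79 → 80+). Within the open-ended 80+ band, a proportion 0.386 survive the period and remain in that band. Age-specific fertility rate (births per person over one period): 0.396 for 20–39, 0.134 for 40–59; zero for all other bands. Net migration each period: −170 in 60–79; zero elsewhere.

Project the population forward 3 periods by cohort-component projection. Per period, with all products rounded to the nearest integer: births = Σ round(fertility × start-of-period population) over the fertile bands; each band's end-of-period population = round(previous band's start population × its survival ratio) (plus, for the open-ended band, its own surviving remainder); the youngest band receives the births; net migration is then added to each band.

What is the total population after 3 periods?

21651

— Period 1 —
Births: 8100 * 0.396 = 3208, 6150 * 0.134 = 824 → 4032
20–39: 4450 * 0.955 = 4250
40–59: 8100 * 0.948 = 7679
60–79: 6150 * 0.938 = 5769
80+: 8100 * 0.919 + 3100 * 0.386 = 7444 + 1197 = 8641
Net migration: 60–79 − 170 → 5599
→ [4032, 4250, 7679, 5599, 8641]
— Period 2 —
Births: 4250 * 0.396 = 1683, 7679 * 0.134 = 1029 → 2712
20–39: 4032 * 0.955 = 3851
40–59: 4250 * 0.948 = 4029
60–79: 7679 * 0.938 = 7203
80+: 5599 * 0.919 + 8641 * 0.386 = 5145 + 3335 = 8480
Net migration: 60–79 − 170 → 7033
→ [2712, 3851, 4029, 7033, 8480]
— Period 3 —
Births: 3851 * 0.396 = 1525, 4029 * 0.134 = 540 → 2065
20–39: 2712 * 0.955 = 2590
40–59: 3851 * 0.948 = 3651
60–79: 4029 * 0.938 = 3779
80+: 7033 * 0.919 + 8480 * 0.386 = 6463 + 3273 = 9736
Net migration: 60–79 − 170 → 3609
→ [2065, 2590, 3651, 3609, 9736]
Total after period 3: 2065 + 2590 + 3651 + 3609 + 9736 = 21651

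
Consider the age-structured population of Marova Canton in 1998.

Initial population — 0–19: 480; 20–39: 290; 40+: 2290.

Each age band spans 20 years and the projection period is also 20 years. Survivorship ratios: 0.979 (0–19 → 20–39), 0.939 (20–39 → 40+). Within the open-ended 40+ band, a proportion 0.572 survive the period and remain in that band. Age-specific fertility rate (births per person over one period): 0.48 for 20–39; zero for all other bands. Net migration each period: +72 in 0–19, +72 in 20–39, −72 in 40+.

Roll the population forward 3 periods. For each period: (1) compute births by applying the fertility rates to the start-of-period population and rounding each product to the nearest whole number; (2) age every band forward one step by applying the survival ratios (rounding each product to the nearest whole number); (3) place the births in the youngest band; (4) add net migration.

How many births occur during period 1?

Let group 1 be 0–19 through group 3 = 40+.
After projecting period 1:
Births: 290 × 0.48 = 139
Group 2: 480 × 0.979 = 470
Group 3: 290 × 0.939 + 2290 × 0.572 = 272 + 1310 = 1582
Net migration: Group 1 + 72 → 211; Group 2 + 72 → 542; Group 3 − 72 → 1510
Population now: 0–19=211, 20–39=542, 40+=1510

139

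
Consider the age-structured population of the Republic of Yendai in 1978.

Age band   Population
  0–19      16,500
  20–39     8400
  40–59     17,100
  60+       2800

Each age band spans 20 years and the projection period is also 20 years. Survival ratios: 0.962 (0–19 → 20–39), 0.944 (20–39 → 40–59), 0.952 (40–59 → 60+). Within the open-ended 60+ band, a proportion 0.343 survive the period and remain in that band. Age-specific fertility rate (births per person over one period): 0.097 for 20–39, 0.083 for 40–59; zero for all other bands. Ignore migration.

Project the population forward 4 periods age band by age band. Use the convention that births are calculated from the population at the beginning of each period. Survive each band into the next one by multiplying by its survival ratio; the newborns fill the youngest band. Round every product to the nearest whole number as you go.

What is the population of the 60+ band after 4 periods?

8409

After projecting period 1:
Births: 8400 * 0.097 = 815  |  17100 * 0.083 = 1419 ⇒ total 2234
20–39: 16500 * 0.962 = 15873
40–59: 8400 * 0.944 = 7930
60+: 17100 * 0.952 + 2800 * 0.343 = 16279 + 960 = 17239
Giving 2234 / 15873 / 7930 / 17239.
After projecting period 2:
Births: 15873 * 0.097 = 1540  |  7930 * 0.083 = 658 ⇒ total 2198
20–39: 2234 * 0.962 = 2149
40–59: 15873 * 0.944 = 14984
60+: 7930 * 0.952 + 17239 * 0.343 = 7549 + 5913 = 13462
Giving 2198 / 2149 / 14984 / 13462.
After projecting period 3:
Births: 2149 * 0.097 = 208  |  14984 * 0.083 = 1244 ⇒ total 1452
20–39: 2198 * 0.962 = 2114
40–59: 2149 * 0.944 = 2029
60+: 14984 * 0.952 + 13462 * 0.343 = 14265 + 4617 = 18882
Giving 1452 / 2114 / 2029 / 18882.
After projecting period 4:
Births: 2114 * 0.097 = 205  |  2029 * 0.083 = 168 ⇒ total 373
20–39: 1452 * 0.962 = 1397
40–59: 2114 * 0.944 = 1996
60+: 2029 * 0.952 + 18882 * 0.343 = 1932 + 6477 = 8409
Giving 373 / 1397 / 1996 / 8409.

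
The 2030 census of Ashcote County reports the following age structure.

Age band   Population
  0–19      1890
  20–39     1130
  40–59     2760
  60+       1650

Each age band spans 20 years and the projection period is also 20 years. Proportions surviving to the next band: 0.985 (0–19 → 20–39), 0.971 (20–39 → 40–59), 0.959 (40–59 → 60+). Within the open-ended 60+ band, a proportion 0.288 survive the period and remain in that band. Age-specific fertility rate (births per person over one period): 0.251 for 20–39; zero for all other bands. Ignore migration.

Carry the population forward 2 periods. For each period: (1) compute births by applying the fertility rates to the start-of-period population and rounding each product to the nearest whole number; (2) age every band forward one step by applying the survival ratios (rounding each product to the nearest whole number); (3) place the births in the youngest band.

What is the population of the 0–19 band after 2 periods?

— Period 1 —
Births: 1130 × 0.251 = 284
20–39: 1890 × 0.985 = 1862
40–59: 1130 × 0.971 = 1097
60+: 2760 × 0.959 + 1650 × 0.288 = 2647 + 475 = 3122
→ [284, 1862, 1097, 3122]
— Period 2 —
Births: 1862 × 0.251 = 467
20–39: 284 × 0.985 = 280
40–59: 1862 × 0.971 = 1808
60+: 1097 × 0.959 + 3122 × 0.288 = 1052 + 899 = 1951
→ [467, 280, 1808, 1951]

467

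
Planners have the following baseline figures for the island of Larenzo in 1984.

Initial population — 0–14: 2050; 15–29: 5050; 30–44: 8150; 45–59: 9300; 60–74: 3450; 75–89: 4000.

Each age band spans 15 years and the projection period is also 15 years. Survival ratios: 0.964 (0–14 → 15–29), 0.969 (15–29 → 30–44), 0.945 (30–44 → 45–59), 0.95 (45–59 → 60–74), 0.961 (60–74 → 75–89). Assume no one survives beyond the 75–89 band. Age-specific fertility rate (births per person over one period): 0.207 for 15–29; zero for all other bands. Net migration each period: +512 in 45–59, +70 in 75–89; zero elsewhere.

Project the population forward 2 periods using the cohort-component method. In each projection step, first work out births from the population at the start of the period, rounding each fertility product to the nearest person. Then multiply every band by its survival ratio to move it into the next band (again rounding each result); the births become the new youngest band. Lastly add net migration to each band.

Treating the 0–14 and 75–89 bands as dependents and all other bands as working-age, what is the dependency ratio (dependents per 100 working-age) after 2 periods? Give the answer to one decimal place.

(Bands numbered youngest = 1 to oldest = 6.)
[period 1]
Births: 5050 × 0.207 = 1045
Band 2: 2050 × 0.964 = 1976
Band 3: 5050 × 0.969 = 4893
Band 4: 8150 × 0.945 = 7702
Band 5: 9300 × 0.95 = 8835
Band 6: 3450 × 0.961 = 3315
Net migration: Band 4 + 512 → 8214; Band 6 + 70 → 3385
Population now: 0–14=1045, 15–29=1976, 30–44=4893, 45–59=8214, 60–74=8835, 75–89=3385
[period 2]
Births: 1976 × 0.207 = 409
Band 2: 1045 × 0.964 = 1007
Band 3: 1976 × 0.969 = 1915
Band 4: 4893 × 0.945 = 4624
Band 5: 8214 × 0.95 = 7803
Band 6: 8835 × 0.961 = 8490
Net migration: Band 4 + 512 → 5136; Band 6 + 70 → 8560
Population now: 0–14=409, 15–29=1007, 30–44=1915, 45–59=5136, 60–74=7803, 75–89=8560
Dependents (band 0–14 + band 75–89) = 409 + 8560 = 8969; working-age = 15861; ratio = 8969/15861 × 100 = 56.5

56.5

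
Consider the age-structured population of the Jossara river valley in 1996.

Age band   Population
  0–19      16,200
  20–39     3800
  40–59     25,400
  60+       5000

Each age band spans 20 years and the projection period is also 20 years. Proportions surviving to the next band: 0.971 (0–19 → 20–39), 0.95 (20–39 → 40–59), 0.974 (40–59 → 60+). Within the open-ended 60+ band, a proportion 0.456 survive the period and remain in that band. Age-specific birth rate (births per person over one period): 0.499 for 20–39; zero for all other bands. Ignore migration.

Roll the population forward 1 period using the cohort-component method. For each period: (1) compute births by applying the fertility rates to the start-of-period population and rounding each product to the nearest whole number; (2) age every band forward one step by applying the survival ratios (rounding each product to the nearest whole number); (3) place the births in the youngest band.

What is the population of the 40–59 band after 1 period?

Numbering the groups 1..4 from youngest to oldest:
— Period 1 —
Births: 3800 * 0.499 = 1896
Group 2: 16200 * 0.971 = 15730
Group 3: 3800 * 0.95 = 3610
Group 4: 25400 * 0.974 + 5000 * 0.456 = 24740 + 2280 = 27020
Population now: 0–19=1896, 20–39=15730, 40–59=3610, 60+=27020

3610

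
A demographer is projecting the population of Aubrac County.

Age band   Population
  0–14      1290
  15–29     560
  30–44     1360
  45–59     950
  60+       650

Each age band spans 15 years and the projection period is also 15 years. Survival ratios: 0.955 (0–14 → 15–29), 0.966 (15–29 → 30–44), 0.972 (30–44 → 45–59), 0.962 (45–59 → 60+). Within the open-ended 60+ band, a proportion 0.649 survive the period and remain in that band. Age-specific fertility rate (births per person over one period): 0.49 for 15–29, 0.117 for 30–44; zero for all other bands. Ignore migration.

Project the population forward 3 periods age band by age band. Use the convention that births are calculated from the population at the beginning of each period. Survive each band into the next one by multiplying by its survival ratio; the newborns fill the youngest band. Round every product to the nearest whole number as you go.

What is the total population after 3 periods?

4430

Period 1:
Births: 560 × 0.49 = 274, 1360 × 0.117 = 159 → 433
15–29: 1290 × 0.955 = 1232
30–44: 560 × 0.966 = 541
45–59: 1360 × 0.972 = 1322
60+: 950 × 0.962 + 650 × 0.649 = 914 + 422 = 1336
→ [433, 1232, 541, 1322, 1336]
Period 2:
Births: 1232 × 0.49 = 604, 541 × 0.117 = 63 → 667
15–29: 433 × 0.955 = 414
30–44: 1232 × 0.966 = 1190
45–59: 541 × 0.972 = 526
60+: 1322 × 0.962 + 1336 × 0.649 = 1272 + 867 = 2139
→ [667, 414, 1190, 526, 2139]
Period 3:
Births: 414 × 0.49 = 203, 1190 × 0.117 = 139 → 342
15–29: 667 × 0.955 = 637
30–44: 414 × 0.966 = 400
45–59: 1190 × 0.972 = 1157
60+: 526 × 0.962 + 2139 × 0.649 = 506 + 1388 = 1894
→ [342, 637, 400, 1157, 1894]
Total after period 3: 342 + 637 + 400 + 1157 + 1894 = 4430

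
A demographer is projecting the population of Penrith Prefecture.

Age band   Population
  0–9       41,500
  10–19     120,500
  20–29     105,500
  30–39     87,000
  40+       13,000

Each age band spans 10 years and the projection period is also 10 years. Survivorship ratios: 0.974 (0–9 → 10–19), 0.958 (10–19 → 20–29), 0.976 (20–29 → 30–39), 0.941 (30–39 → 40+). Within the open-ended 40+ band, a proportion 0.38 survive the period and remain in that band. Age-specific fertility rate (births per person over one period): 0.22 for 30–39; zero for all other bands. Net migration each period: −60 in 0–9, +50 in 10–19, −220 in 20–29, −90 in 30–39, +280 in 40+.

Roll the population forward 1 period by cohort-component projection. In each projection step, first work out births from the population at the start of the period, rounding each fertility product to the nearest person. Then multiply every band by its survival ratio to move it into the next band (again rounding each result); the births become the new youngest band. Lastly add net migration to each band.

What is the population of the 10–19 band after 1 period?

Numbering the groups 1..5 from youngest to oldest:
After projecting period 1:
Births: 87000 * 0.22 = 19140
Group 2: 41500 * 0.974 = 40421
Group 3: 120500 * 0.958 = 115439
Group 4: 105500 * 0.976 = 102968
Group 5: 87000 * 0.941 + 13000 * 0.38 = 81867 + 4940 = 86807
Net migration: Group 1 − 60 → 19080; Group 2 + 50 → 40471; Group 3 − 220 → 115219; Group 4 − 90 → 102878; Group 5 + 280 → 87087
→ [19080, 40471, 115219, 102878, 87087]

40471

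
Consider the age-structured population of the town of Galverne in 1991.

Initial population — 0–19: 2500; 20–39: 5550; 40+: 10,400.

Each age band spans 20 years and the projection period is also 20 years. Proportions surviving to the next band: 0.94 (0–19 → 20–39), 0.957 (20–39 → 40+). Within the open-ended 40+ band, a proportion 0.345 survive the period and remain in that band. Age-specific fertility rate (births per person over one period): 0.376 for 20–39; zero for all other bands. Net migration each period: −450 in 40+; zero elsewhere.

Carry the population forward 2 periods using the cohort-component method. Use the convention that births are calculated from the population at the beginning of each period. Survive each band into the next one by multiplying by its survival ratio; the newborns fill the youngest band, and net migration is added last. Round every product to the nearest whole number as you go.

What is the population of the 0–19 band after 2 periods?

884

Let group 1 be 0–19 through group 3 = 40+.
— Period 1 —
Births: 5550 × 0.376 = 2087
Group 2: 2500 × 0.94 = 2350
Group 3: 5550 × 0.957 + 10400 × 0.345 = 5311 + 3588 = 8899
Net migration: Group 3 − 450 → 8449
End of period: [2087, 2350, 8449]
— Period 2 —
Births: 2350 × 0.376 = 884
Group 2: 2087 × 0.94 = 1962
Group 3: 2350 × 0.957 + 8449 × 0.345 = 2249 + 2915 = 5164
Net migration: Group 3 − 450 → 4714
End of period: [884, 1962, 4714]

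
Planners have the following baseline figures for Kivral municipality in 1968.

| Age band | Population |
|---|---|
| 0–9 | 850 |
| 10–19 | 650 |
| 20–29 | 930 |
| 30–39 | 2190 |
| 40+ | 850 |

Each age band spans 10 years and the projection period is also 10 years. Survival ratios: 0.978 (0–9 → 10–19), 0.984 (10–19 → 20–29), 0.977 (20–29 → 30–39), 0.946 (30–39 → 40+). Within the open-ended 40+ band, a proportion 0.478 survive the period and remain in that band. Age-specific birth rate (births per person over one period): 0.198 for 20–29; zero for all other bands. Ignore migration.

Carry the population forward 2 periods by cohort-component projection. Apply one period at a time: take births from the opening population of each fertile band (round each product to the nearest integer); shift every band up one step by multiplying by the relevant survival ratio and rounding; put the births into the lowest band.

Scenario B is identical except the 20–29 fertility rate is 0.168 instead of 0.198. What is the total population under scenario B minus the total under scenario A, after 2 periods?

-46

Period 1:
Births: 930 × 0.198 = 184
10–19: 850 × 0.978 = 831
20–29: 650 × 0.984 = 640
30–39: 930 × 0.977 = 909
40+: 2190 × 0.946 + 850 × 0.478 = 2072 + 406 = 2478
→ [184, 831, 640, 909, 2478]
Period 2:
Births: 640 × 0.198 = 127
10–19: 184 × 0.978 = 180
20–29: 831 × 0.984 = 818
30–39: 640 × 0.977 = 625
40+: 909 × 0.946 + 2478 × 0.478 = 860 + 1184 = 2044
→ [127, 180, 818, 625, 2044]
Scenario A total after 2 periods: 3794
Scenario B projection —
Period 1:
Births: 930 × 0.168 = 156
10–19: 850 × 0.978 = 831
20–29: 650 × 0.984 = 640
30–39: 930 × 0.977 = 909
40+: 2190 × 0.946 + 850 × 0.478 = 2072 + 406 = 2478
→ [156, 831, 640, 909, 2478]
Period 2:
Births: 640 × 0.168 = 108
10–19: 156 × 0.978 = 153
20–29: 831 × 0.984 = 818
30–39: 640 × 0.977 = 625
40+: 909 × 0.946 + 2478 × 0.478 = 860 + 1184 = 2044
→ [108, 153, 818, 625, 2044]
Scenario B total after 2 periods: 3748
Difference B − A = 3748 − 3794 = -46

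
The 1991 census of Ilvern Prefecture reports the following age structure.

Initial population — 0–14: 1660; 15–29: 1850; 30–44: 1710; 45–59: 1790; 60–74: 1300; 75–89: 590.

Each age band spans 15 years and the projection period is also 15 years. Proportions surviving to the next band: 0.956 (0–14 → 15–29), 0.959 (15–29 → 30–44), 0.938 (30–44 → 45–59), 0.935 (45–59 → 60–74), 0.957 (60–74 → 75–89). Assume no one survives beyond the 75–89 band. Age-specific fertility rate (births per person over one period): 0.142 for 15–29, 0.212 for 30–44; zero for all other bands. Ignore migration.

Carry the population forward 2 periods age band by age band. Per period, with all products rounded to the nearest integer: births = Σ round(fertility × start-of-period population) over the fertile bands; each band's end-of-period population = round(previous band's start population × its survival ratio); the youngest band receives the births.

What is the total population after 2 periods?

[period 1]
Births: 1850 * 0.142 = 263, 1710 * 0.212 = 363 → total 626
15–29: 1660 * 0.956 = 1587
30–44: 1850 * 0.959 = 1774
45–59: 1710 * 0.938 = 1604
60–74: 1790 * 0.935 = 1674
75–89: 1300 * 0.957 = 1244
Population now: 0–14=626, 15–29=1587, 30–44=1774, 45–59=1604, 60–74=1674, 75–89=1244
[period 2]
Births: 1587 * 0.142 = 225, 1774 * 0.212 = 376 → total 601
15–29: 626 * 0.956 = 598
30–44: 1587 * 0.959 = 1522
45–59: 1774 * 0.938 = 1664
60–74: 1604 * 0.935 = 1500
75–89: 1674 * 0.957 = 1602
Population now: 0–14=601, 15–29=598, 30–44=1522, 45–59=1664, 60–74=1500, 75–89=1602
Total after period 2: 601 + 598 + 1522 + 1664 + 1500 + 1602 = 7487

7487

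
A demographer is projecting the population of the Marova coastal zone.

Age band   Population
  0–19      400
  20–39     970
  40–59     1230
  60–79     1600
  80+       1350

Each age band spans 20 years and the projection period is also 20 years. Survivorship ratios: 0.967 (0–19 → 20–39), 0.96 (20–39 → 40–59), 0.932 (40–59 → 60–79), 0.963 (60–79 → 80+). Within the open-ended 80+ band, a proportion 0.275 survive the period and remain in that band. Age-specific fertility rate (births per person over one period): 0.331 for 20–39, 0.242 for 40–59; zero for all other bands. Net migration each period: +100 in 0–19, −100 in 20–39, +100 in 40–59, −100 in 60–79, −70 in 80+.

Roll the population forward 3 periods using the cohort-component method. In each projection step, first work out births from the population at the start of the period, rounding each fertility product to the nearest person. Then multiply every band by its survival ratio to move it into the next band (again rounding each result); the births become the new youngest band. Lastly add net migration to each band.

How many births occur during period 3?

Period 1:
Births: 970 × 0.331 = 321  |  1230 × 0.242 = 298 ⇒ total 619
20–39: 400 × 0.967 = 387
40–59: 970 × 0.96 = 931
60–79: 1230 × 0.932 = 1146
80+: 1600 × 0.963 + 1350 × 0.275 = 1541 + 371 = 1912
Net migration: 0–19 + 100 → 719; 20–39 − 100 → 287; 40–59 + 100 → 1031; 60–79 − 100 → 1046; 80+ − 70 → 1842
→ [719, 287, 1031, 1046, 1842]
Period 2:
Births: 287 × 0.331 = 95  |  1031 × 0.242 = 250 ⇒ total 345
20–39: 719 × 0.967 = 695
40–59: 287 × 0.96 = 276
60–79: 1031 × 0.932 = 961
80+: 1046 × 0.963 + 1842 × 0.275 = 1007 + 507 = 1514
Net migration: 0–19 + 100 → 445; 20–39 − 100 → 595; 40–59 + 100 → 376; 60–79 − 100 → 861; 80+ − 70 → 1444
→ [445, 595, 376, 861, 1444]
Period 3:
Births: 595 × 0.331 = 197  |  376 × 0.242 = 91 ⇒ total 288
20–39: 445 × 0.967 = 430
40–59: 595 × 0.96 = 571
60–79: 376 × 0.932 = 350
80+: 861 × 0.963 + 1444 × 0.275 = 829 + 397 = 1226
Net migration: 0–19 + 100 → 388; 20–39 − 100 → 330; 40–59 + 100 → 671; 60–79 − 100 → 250; 80+ − 70 → 1156
→ [388, 330, 671, 250, 1156]

288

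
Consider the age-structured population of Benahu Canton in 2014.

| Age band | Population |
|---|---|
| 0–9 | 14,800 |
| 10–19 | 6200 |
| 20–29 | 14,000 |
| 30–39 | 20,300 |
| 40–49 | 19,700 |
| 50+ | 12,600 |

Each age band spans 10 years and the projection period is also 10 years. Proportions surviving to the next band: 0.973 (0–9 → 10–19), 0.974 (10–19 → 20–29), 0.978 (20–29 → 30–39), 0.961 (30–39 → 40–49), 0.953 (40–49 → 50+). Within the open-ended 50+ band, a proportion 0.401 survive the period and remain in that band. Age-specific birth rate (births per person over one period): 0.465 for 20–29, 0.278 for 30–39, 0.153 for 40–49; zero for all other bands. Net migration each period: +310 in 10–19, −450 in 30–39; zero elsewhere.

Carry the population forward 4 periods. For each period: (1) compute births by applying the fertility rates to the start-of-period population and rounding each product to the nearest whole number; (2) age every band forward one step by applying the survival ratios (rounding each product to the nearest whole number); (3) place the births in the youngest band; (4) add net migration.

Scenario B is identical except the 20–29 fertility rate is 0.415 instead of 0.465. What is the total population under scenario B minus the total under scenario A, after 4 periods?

Call the groups 1 to 6, youngest first.
[period 1]
Births: 14000 × 0.465 = 6510, 20300 × 0.278 = 5643, 19700 × 0.153 = 3014 — total 15167
Group 2: 14800 × 0.973 = 14400
Group 3: 6200 × 0.974 = 6039
Group 4: 14000 × 0.978 = 13692
Group 5: 20300 × 0.961 = 19508
Group 6: 19700 × 0.953 + 12600 × 0.401 = 18774 + 5053 = 23827
Net migration: Group 2 + 310 → 14710; Group 4 − 450 → 13242
Population now: 0–9=15167, 10–19=14710, 20–29=6039, 30–39=13242, 40–49=19508, 50+=23827
[period 2]
Births: 6039 × 0.465 = 2808, 13242 × 0.278 = 3681, 19508 × 0.153 = 2985 — total 9474
Group 2: 15167 × 0.973 = 14757
Group 3: 14710 × 0.974 = 14328
Group 4: 6039 × 0.978 = 5906
Group 5: 13242 × 0.961 = 12726
Group 6: 19508 × 0.953 + 23827 × 0.401 = 18591 + 9555 = 28146
Net migration: Group 2 + 310 → 15067; Group 4 − 450 → 5456
Population now: 0–9=9474, 10–19=15067, 20–29=14328, 30–39=5456, 40–49=12726, 50+=28146
[period 3]
Births: 14328 × 0.465 = 6663, 5456 × 0.278 = 1517, 12726 × 0.153 = 1947 — total 10127
Group 2: 9474 × 0.973 = 9218
Group 3: 15067 × 0.974 = 14675
Group 4: 14328 × 0.978 = 14013
Group 5: 5456 × 0.961 = 5243
Group 6: 12726 × 0.953 + 28146 × 0.401 = 12128 + 11287 = 23415
Net migration: Group 2 + 310 → 9528; Group 4 − 450 → 13563
Population now: 0–9=10127, 10–19=9528, 20–29=14675, 30–39=13563, 40–49=5243, 50+=23415
[period 4]
Births: 14675 × 0.465 = 6824, 13563 × 0.278 = 3771, 5243 × 0.153 = 802 — total 11397
Group 2: 10127 × 0.973 = 9854
Group 3: 9528 × 0.974 = 9280
Group 4: 14675 × 0.978 = 14352
Group 5: 13563 × 0.961 = 13034
Group 6: 5243 × 0.953 + 23415 × 0.401 = 4997 + 9389 = 14386
Net migration: Group 2 + 310 → 10164; Group 4 − 450 → 13902
Population now: 0–9=11397, 10–19=10164, 20–29=9280, 30–39=13902, 40–49=13034, 50+=14386
Scenario A total after 4 periods: 72163
Scenario B projection —
[period 1]
Births: 14000 × 0.415 = 5810, 20300 × 0.278 = 5643, 19700 × 0.153 = 3014 — total 14467
Group 2: 14800 × 0.973 = 14400
Group 3: 6200 × 0.974 = 6039
Group 4: 14000 × 0.978 = 13692
Group 5: 20300 × 0.961 = 19508
Group 6: 19700 × 0.953 + 12600 × 0.401 = 18774 + 5053 = 23827
Net migration: Group 2 + 310 → 14710; Group 4 − 450 → 13242
Population now: 0–9=14467, 10–19=14710, 20–29=6039, 30–39=13242, 40–49=19508, 50+=23827
[period 2]
Births: 6039 × 0.415 = 2506, 13242 × 0.278 = 3681, 19508 × 0.153 = 2985 — total 9172
Group 2: 14467 × 0.973 = 14076
Group 3: 14710 × 0.974 = 14328
Group 4: 6039 × 0.978 = 5906
Group 5: 13242 × 0.961 = 12726
Group 6: 19508 × 0.953 + 23827 × 0.401 = 18591 + 9555 = 28146
Net migration: Group 2 + 310 → 14386; Group 4 − 450 → 5456
Population now: 0–9=9172, 10–19=14386, 20–29=14328, 30–39=5456, 40–49=12726, 50+=28146
[period 3]
Births: 14328 × 0.415 = 5946, 5456 × 0.278 = 1517, 12726 × 0.153 = 1947 — total 9410
Group 2: 9172 × 0.973 = 8924
Group 3: 14386 × 0.974 = 14012
Group 4: 14328 × 0.978 = 14013
Group 5: 5456 × 0.961 = 5243
Group 6: 12726 × 0.953 + 28146 × 0.401 = 12128 + 11287 = 23415
Net migration: Group 2 + 310 → 9234; Group 4 − 450 → 13563
Population now: 0–9=9410, 10–19=9234, 20–29=14012, 30–39=13563, 40–49=5243, 50+=23415
[period 4]
Births: 14012 × 0.415 = 5815, 13563 × 0.278 = 3771, 5243 × 0.153 = 802 — total 10388
Group 2: 9410 × 0.973 = 9156
Group 3: 9234 × 0.974 = 8994
Group 4: 14012 × 0.978 = 13704
Group 5: 13563 × 0.961 = 13034
Group 6: 5243 × 0.953 + 23415 × 0.401 = 4997 + 9389 = 14386
Net migration: Group 2 + 310 → 9466; Group 4 − 450 → 13254
Population now: 0–9=10388, 10–19=9466, 20–29=8994, 30–39=13254, 40–49=13034, 50+=14386
Scenario B total after 4 periods: 69522
Difference B − A = 69522 − 72163 = -2641

-2641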